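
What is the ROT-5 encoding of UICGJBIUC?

ZNHLOGNZH

U(20): 20+5=25 → Z
I(8): 8+5=13 → N
C(2): 2+5=7 → H
G(6): 6+5=11 → L
J(9): 9+5=14 → O
B(1): 1+5=6 → G
I(8): 8+5=13 → N
U(20): 20+5=25 → Z
C(2): 2+5=7 → H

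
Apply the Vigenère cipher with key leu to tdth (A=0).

Repeat the key across the message: leul
t(19)+l(11): 30≡4 → e
d(3)+e(4): 7 → h
t(19)+u(20): 39≡13 → n
h(7)+l(11): 18 → s

ehns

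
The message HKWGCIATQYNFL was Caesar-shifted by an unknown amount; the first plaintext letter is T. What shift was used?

From the crib: H(7)−T(19)=-12≡14, so the shift is 14.

14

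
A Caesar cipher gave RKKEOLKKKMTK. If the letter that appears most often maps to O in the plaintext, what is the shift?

22

The most frequent ciphertext letter is K (appears 6 times).
K is position 10; O is position 14.
Shift = -4≡22.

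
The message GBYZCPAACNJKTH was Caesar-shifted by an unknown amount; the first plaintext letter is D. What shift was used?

3

From the crib: G(6)−D(3)=3, so the shift is 3.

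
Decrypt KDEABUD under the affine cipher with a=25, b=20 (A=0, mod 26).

KRQUTAR

The inverse of 25 mod 26 is 25, since 25·25=625≡1. Apply D(y)=25·(y−20) mod 26:
K(10): 25·(10−20)=-250≡10 → K
D(3): 25·(3−20)=-425≡17 → R
E(4): 25·(4−20)=-400≡16 → Q
A(0): 25·(0−20)=-500≡20 → U
B(1): 25·(1−20)=-475≡19 → T
U(20): 25·(20−20)=0 → A
D(3): 25·(3−20)=-425≡17 → R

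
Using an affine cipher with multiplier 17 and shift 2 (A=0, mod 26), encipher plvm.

xhvy

p(15): 17·15+2=257≡23 → x
l(11): 17·11+2=189≡7 → h
v(21): 17·21+2=359≡21 → v
m(12): 17·12+2=206≡24 → y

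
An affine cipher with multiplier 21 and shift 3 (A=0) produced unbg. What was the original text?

hyqp

The inverse of 21 mod 26 is 5, since 21·5=105≡1. Apply D(y)=5·(y−3) mod 26:
u(20): 5·(20−3)=85≡7 → h
n(13): 5·(13−3)=50≡24 → y
b(1): 5·(1−3)=-10≡16 → q
g(6): 5·(6−3)=15 → p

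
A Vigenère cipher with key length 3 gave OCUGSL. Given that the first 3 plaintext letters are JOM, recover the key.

FOI

Subtract each crib letter from the matching ciphertext letter (mod 26):
O(14)−J(9)=5 → F
C(2)−O(14)=-12≡14 → O
U(20)−M(12)=8 → I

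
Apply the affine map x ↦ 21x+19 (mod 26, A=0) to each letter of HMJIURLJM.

H(7): 21·7+19=166≡10 → K
M(12): 21·12+19=271≡11 → L
J(9): 21·9+19=208≡0 → A
I(8): 21·8+19=187≡5 → F
U(20): 21·20+19=439≡23 → X
R(17): 21·17+19=376≡12 → M
L(11): 21·11+19=250≡16 → Q
J(9): 21·9+19=208≡0 → A
M(12): 21·12+19=271≡11 → L

KLAFXMQAL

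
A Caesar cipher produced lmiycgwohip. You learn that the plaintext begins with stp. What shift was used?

From the crib: l(11)−s(18)=-7≡19, so the shift is 19.

19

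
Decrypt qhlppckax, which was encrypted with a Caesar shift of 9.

q(16): 16−9=7 → h
h(7): 7−9=-2≡24 → y
l(11): 11−9=2 → c
p(15): 15−9=6 → g
p(15): 15−9=6 → g
c(2): 2−9=-7≡19 → t
k(10): 10−9=1 → b
a(0): 0−9=-9≡17 → r
x(23): 23−9=14 → o

hycggtbro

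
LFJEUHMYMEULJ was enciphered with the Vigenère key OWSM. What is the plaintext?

XJRSGLUMYICZV

Repeat the key across the ciphertext: OWSMOWSMOWSMO
L(11)−O(14): -3≡23 → X
F(5)−W(22): -17≡9 → J
J(9)−S(18): -9≡17 → R
E(4)−M(12): -8≡18 → S
U(20)−O(14): 6 → G
H(7)−W(22): -15≡11 → L
M(12)−S(18): -6≡20 → U
Y(24)−M(12): 12 → M
M(12)−O(14): -2≡24 → Y
E(4)−W(22): -18≡8 → I
U(20)−S(18): 2 → C
L(11)−M(12): -1≡25 → Z
J(9)−O(14): -5≡21 → V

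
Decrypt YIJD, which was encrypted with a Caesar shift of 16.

ISTN

Y(24): 24−16=8 → I
I(8): 8−16=-8≡18 → S
J(9): 9−16=-7≡19 → T
D(3): 3−16=-13≡13 → N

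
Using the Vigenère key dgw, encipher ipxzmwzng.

Repeat the key across the message: dgwdgwdgw
i(8)+d(3): 11 → l
p(15)+g(6): 21 → v
x(23)+w(22): 45≡19 → t
z(25)+d(3): 28≡2 → c
m(12)+g(6): 18 → s
w(22)+w(22): 44≡18 → s
z(25)+d(3): 28≡2 → c
n(13)+g(6): 19 → t
g(6)+w(22): 28≡2 → c

lvtcssctc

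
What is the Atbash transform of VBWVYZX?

EYDEBAC

V(21) → E(4)
B(1) → Y(24)
W(22) → D(3)
V(21) → E(4)
Y(24) → B(1)
Z(25) → A(0)
X(23) → C(2)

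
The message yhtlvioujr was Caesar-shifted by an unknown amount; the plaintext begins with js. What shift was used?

15

From the crib: y(24)−j(9)=15, so the shift is 15.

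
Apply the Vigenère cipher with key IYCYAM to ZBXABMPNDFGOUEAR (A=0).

Repeat the key across the message: IYCYAMIYCYAMIYCY
Z(25)+I(8): 33≡7 → H
B(1)+Y(24): 25 → Z
X(23)+C(2): 25 → Z
A(0)+Y(24): 24 → Y
B(1)+A(0): 1 → B
M(12)+M(12): 24 → Y
P(15)+I(8): 23 → X
N(13)+Y(24): 37≡11 → L
D(3)+C(2): 5 → F
F(5)+Y(24): 29≡3 → D
G(6)+A(0): 6 → G
O(14)+M(12): 26≡0 → A
U(20)+I(8): 28≡2 → C
E(4)+Y(24): 28≡2 → C
A(0)+C(2): 2 → C
R(17)+Y(24): 41≡15 → P

HZZYBYXLFDGACCCP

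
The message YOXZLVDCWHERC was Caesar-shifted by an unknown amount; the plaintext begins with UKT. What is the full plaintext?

UKTVHRZYSDANY

From the crib: Y(24)−U(20)=4, so the shift is 4.
Subtract 4 from each ciphertext letter:
Y(24): 24−4=20 → U
O(14): 14−4=10 → K
X(23): 23−4=19 → T
Z(25): 25−4=21 → V
L(11): 11−4=7 → H
V(21): 21−4=17 → R
D(3): 3−4=-1≡25 → Z
C(2): 2−4=-2≡24 → Y
W(22): 22−4=18 → S
H(7): 7−4=3 → D
E(4): 4−4=0 → A
R(17): 17−4=13 → N
C(2): 2−4=-2≡24 → Y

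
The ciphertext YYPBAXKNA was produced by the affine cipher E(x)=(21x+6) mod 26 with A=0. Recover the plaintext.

The inverse of 21 mod 26 is 5, since 21·5=105≡1. Apply D(y)=5·(y−6) mod 26:
Y(24): 5·(24−6)=90≡12 → M
Y(24): 5·(24−6)=90≡12 → M
P(15): 5·(15−6)=45≡19 → T
B(1): 5·(1−6)=-25≡1 → B
A(0): 5·(0−6)=-30≡22 → W
X(23): 5·(23−6)=85≡7 → H
K(10): 5·(10−6)=20 → U
N(13): 5·(13−6)=35≡9 → J
A(0): 5·(0−6)=-30≡22 → W

MMTBWHUJW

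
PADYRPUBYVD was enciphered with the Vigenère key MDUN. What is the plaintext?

Repeat the key across the ciphertext: MDUNMDUNMDU
P(15)−M(12): 3 → D
A(0)−D(3): -3≡23 → X
D(3)−U(20): -17≡9 → J
Y(24)−N(13): 11 → L
R(17)−M(12): 5 → F
P(15)−D(3): 12 → M
U(20)−U(20): 0 → A
B(1)−N(13): -12≡14 → O
Y(24)−M(12): 12 → M
V(21)−D(3): 18 → S
D(3)−U(20): -17≡9 → J

DXJLFMAOMSJ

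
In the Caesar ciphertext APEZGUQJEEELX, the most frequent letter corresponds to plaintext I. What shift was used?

The most frequent ciphertext letter is E (appears 4 times).
E is position 4; I is position 8.
Shift = -4≡22.

22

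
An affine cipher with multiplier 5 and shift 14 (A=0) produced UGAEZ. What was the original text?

WOSYX

The inverse of 5 mod 26 is 21, since 5·21=105≡1. Apply D(y)=21·(y−14) mod 26:
U(20): 21·(20−14)=126≡22 → W
G(6): 21·(6−14)=-168≡14 → O
A(0): 21·(0−14)=-294≡18 → S
E(4): 21·(4−14)=-210≡24 → Y
Z(25): 21·(25−14)=231≡23 → X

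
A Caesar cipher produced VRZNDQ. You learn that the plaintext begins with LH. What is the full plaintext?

LHPDTG

From the crib: V(21)−L(11)=10, so the shift is 10.
Subtract 10 from each ciphertext letter:
V(21): 21−10=11 → L
R(17): 17−10=7 → H
Z(25): 25−10=15 → P
N(13): 13−10=3 → D
D(3): 3−10=-7≡19 → T
Q(16): 16−10=6 → G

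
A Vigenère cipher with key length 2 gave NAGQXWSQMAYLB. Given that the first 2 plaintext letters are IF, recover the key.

FV

Subtract each crib letter from the matching ciphertext letter (mod 26):
N(13)−I(8)=5 → F
A(0)−F(5)=-5≡21 → V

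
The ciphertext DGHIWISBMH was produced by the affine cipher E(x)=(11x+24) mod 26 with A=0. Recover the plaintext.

RWPIOIQFGP

The inverse of 11 mod 26 is 19, since 11·19=209≡1. Apply D(y)=19·(y−24) mod 26:
D(3): 19·(3−24)=-399≡17 → R
G(6): 19·(6−24)=-342≡22 → W
H(7): 19·(7−24)=-323≡15 → P
I(8): 19·(8−24)=-304≡8 → I
W(22): 19·(22−24)=-38≡14 → O
I(8): 19·(8−24)=-304≡8 → I
S(18): 19·(18−24)=-114≡16 → Q
B(1): 19·(1−24)=-437≡5 → F
M(12): 19·(12−24)=-228≡6 → G
H(7): 19·(7−24)=-323≡15 → P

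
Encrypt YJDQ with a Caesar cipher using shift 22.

Y(24): 24+22=46≡20 → U
J(9): 9+22=31≡5 → F
D(3): 3+22=25 → Z
Q(16): 16+22=38≡12 → M

UFZM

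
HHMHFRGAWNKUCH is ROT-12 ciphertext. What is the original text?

VVAVTFUOKBYIQV

H(7): 7−12=-5≡21 → V
H(7): 7−12=-5≡21 → V
M(12): 12−12=0 → A
H(7): 7−12=-5≡21 → V
F(5): 5−12=-7≡19 → T
R(17): 17−12=5 → F
G(6): 6−12=-6≡20 → U
A(0): 0−12=-12≡14 → O
W(22): 22−12=10 → K
N(13): 13−12=1 → B
K(10): 10−12=-2≡24 → Y
U(20): 20−12=8 → I
C(2): 2−12=-10≡16 → Q
H(7): 7−12=-5≡21 → V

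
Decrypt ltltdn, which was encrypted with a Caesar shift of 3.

l(11): 11−3=8 → i
t(19): 19−3=16 → q
l(11): 11−3=8 → i
t(19): 19−3=16 → q
d(3): 3−3=0 → a
n(13): 13−3=10 → k

iqiqak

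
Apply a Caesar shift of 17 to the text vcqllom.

mthccfd

v(21): 21+17=38≡12 → m
c(2): 2+17=19 → t
q(16): 16+17=33≡7 → h
l(11): 11+17=28≡2 → c
l(11): 11+17=28≡2 → c
o(14): 14+17=31≡5 → f
m(12): 12+17=29≡3 → d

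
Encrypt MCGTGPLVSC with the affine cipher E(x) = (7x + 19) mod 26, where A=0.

ZHJWJUSKPH

M(12): 7·12+19=103≡25 → Z
C(2): 7·2+19=33≡7 → H
G(6): 7·6+19=61≡9 → J
T(19): 7·19+19=152≡22 → W
G(6): 7·6+19=61≡9 → J
P(15): 7·15+19=124≡20 → U
L(11): 7·11+19=96≡18 → S
V(21): 7·21+19=166≡10 → K
S(18): 7·18+19=145≡15 → P
C(2): 7·2+19=33≡7 → H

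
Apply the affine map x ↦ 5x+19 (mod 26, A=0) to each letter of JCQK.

MDVR

J(9): 5·9+19=64≡12 → M
C(2): 5·2+19=29≡3 → D
Q(16): 5·16+19=99≡21 → V
K(10): 5·10+19=69≡17 → R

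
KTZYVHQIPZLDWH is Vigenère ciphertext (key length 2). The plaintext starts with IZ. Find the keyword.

Subtract each crib letter from the matching ciphertext letter (mod 26):
K(10)−I(8)=2 → C
T(19)−Z(25)=-6≡20 → U

CU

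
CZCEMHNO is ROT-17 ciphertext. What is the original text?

C(2): 2−17=-15≡11 → L
Z(25): 25−17=8 → I
C(2): 2−17=-15≡11 → L
E(4): 4−17=-13≡13 → N
M(12): 12−17=-5≡21 → V
H(7): 7−17=-10≡16 → Q
N(13): 13−17=-4≡22 → W
O(14): 14−17=-3≡23 → X

LILNVQWX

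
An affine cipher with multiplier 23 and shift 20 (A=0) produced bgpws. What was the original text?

pwtis

The inverse of 23 mod 26 is 17, since 23·17=391≡1. Apply D(y)=17·(y−20) mod 26:
b(1): 17·(1−20)=-323≡15 → p
g(6): 17·(6−20)=-238≡22 → w
p(15): 17·(15−20)=-85≡19 → t
w(22): 17·(22−20)=34≡8 → i
s(18): 17·(18−20)=-34≡18 → s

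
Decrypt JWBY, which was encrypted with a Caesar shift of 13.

J(9): 9−13=-4≡22 → W
W(22): 22−13=9 → J
B(1): 1−13=-12≡14 → O
Y(24): 24−13=11 → L

WJOL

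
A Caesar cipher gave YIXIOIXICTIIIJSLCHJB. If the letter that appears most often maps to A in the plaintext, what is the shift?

8

The most frequent ciphertext letter is I (appears 7 times).
I is position 8; A is position 0.
Shift = 8.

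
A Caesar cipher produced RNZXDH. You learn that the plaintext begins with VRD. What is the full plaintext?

VRDBHL

From the crib: R(17)−V(21)=-4≡22, so the shift is 22.
Subtract 22 from each ciphertext letter:
R(17): 17−22=-5≡21 → V
N(13): 13−22=-9≡17 → R
Z(25): 25−22=3 → D
X(23): 23−22=1 → B
D(3): 3−22=-19≡7 → H
H(7): 7−22=-15≡11 → L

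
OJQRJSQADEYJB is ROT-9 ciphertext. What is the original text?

FAHIAJHRUVPAS

O(14): 14−9=5 → F
J(9): 9−9=0 → A
Q(16): 16−9=7 → H
R(17): 17−9=8 → I
J(9): 9−9=0 → A
S(18): 18−9=9 → J
Q(16): 16−9=7 → H
A(0): 0−9=-9≡17 → R
D(3): 3−9=-6≡20 → U
E(4): 4−9=-5≡21 → V
Y(24): 24−9=15 → P
J(9): 9−9=0 → A
B(1): 1−9=-8≡18 → S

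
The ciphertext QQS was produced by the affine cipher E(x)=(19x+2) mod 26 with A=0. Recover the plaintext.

The inverse of 19 mod 26 is 11, since 19·11=209≡1. Apply D(y)=11·(y−2) mod 26:
Q(16): 11·(16−2)=154≡24 → Y
Q(16): 11·(16−2)=154≡24 → Y
S(18): 11·(18−2)=176≡20 → U

YYU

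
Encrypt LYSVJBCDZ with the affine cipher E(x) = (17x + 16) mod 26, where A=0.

VIKJNHYPZ

L(11): 17·11+16=203≡21 → V
Y(24): 17·24+16=424≡8 → I
S(18): 17·18+16=322≡10 → K
V(21): 17·21+16=373≡9 → J
J(9): 17·9+16=169≡13 → N
B(1): 17·1+16=33≡7 → H
C(2): 17·2+16=50≡24 → Y
D(3): 17·3+16=67≡15 → P
Z(25): 17·25+16=441≡25 → Z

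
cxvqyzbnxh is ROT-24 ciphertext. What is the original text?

c(2): 2−24=-22≡4 → e
x(23): 23−24=-1≡25 → z
v(21): 21−24=-3≡23 → x
q(16): 16−24=-8≡18 → s
y(24): 24−24=0 → a
z(25): 25−24=1 → b
b(1): 1−24=-23≡3 → d
n(13): 13−24=-11≡15 → p
x(23): 23−24=-1≡25 → z
h(7): 7−24=-17≡9 → j

ezxsabdpzj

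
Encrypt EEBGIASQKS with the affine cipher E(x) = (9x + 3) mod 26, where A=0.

E(4): 9·4+3=39≡13 → N
E(4): 9·4+3=39≡13 → N
B(1): 9·1+3=12 → M
G(6): 9·6+3=57≡5 → F
I(8): 9·8+3=75≡23 → X
A(0): 9·0+3=3 → D
S(18): 9·18+3=165≡9 → J
Q(16): 9·16+3=147≡17 → R
K(10): 9·10+3=93≡15 → P
S(18): 9·18+3=165≡9 → J

NNMFXDJRPJ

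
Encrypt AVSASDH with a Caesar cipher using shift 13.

A(0): 0+13=13 → N
V(21): 21+13=34≡8 → I
S(18): 18+13=31≡5 → F
A(0): 0+13=13 → N
S(18): 18+13=31≡5 → F
D(3): 3+13=16 → Q
H(7): 7+13=20 → U

NIFNFQU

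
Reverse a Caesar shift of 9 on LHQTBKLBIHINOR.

CYHKSBCSZYZEFI

L(11): 11−9=2 → C
H(7): 7−9=-2≡24 → Y
Q(16): 16−9=7 → H
T(19): 19−9=10 → K
B(1): 1−9=-8≡18 → S
K(10): 10−9=1 → B
L(11): 11−9=2 → C
B(1): 1−9=-8≡18 → S
I(8): 8−9=-1≡25 → Z
H(7): 7−9=-2≡24 → Y
I(8): 8−9=-1≡25 → Z
N(13): 13−9=4 → E
O(14): 14−9=5 → F
R(17): 17−9=8 → I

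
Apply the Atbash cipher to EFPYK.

E(4) → V(21)
F(5) → U(20)
P(15) → K(10)
Y(24) → B(1)
K(10) → P(15)

VUKBP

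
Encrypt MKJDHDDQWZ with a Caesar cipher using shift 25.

M(12): 12+25=37≡11 → L
K(10): 10+25=35≡9 → J
J(9): 9+25=34≡8 → I
D(3): 3+25=28≡2 → C
H(7): 7+25=32≡6 → G
D(3): 3+25=28≡2 → C
D(3): 3+25=28≡2 → C
Q(16): 16+25=41≡15 → P
W(22): 22+25=47≡21 → V
Z(25): 25+25=50≡24 → Y

LJICGCCPVY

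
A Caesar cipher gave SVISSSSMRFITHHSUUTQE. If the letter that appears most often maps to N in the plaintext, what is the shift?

The most frequent ciphertext letter is S (appears 6 times).
S is position 18; N is position 13.
Shift = 5.

5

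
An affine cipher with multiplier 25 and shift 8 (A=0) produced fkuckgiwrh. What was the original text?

dyogycamrb

The inverse of 25 mod 26 is 25, since 25·25=625≡1. Apply D(y)=25·(y−8) mod 26:
f(5): 25·(5−8)=-75≡3 → d
k(10): 25·(10−8)=50≡24 → y
u(20): 25·(20−8)=300≡14 → o
c(2): 25·(2−8)=-150≡6 → g
k(10): 25·(10−8)=50≡24 → y
g(6): 25·(6−8)=-50≡2 → c
i(8): 25·(8−8)=0 → a
w(22): 25·(22−8)=350≡12 → m
r(17): 25·(17−8)=225≡17 → r
h(7): 25·(7−8)=-25≡1 → b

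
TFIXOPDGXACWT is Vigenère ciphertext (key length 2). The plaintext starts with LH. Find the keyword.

IY

Subtract each crib letter from the matching ciphertext letter (mod 26):
T(19)−L(11)=8 → I
F(5)−H(7)=-2≡24 → Y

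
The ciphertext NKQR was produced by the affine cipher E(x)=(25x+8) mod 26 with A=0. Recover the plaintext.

The inverse of 25 mod 26 is 25, since 25·25=625≡1. Apply D(y)=25·(y−8) mod 26:
N(13): 25·(13−8)=125≡21 → V
K(10): 25·(10−8)=50≡24 → Y
Q(16): 25·(16−8)=200≡18 → S
R(17): 25·(17−8)=225≡17 → R

VYSR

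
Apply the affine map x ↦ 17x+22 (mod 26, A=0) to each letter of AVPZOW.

WPRFAG

A(0): 17·0+22=22 → W
V(21): 17·21+22=379≡15 → P
P(15): 17·15+22=277≡17 → R
Z(25): 17·25+22=447≡5 → F
O(14): 17·14+22=260≡0 → A
W(22): 17·22+22=396≡6 → G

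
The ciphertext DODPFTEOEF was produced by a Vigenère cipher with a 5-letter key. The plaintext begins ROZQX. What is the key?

Subtract each crib letter from the matching ciphertext letter (mod 26):
D(3)−R(17)=-14≡12 → M
O(14)−O(14)=0 → A
D(3)−Z(25)=-22≡4 → E
P(15)−Q(16)=-1≡25 → Z
F(5)−X(23)=-18≡8 → I

MAEZI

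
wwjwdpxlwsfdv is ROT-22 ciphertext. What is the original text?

w(22): 22−22=0 → a
w(22): 22−22=0 → a
j(9): 9−22=-13≡13 → n
w(22): 22−22=0 → a
d(3): 3−22=-19≡7 → h
p(15): 15−22=-7≡19 → t
x(23): 23−22=1 → b
l(11): 11−22=-11≡15 → p
w(22): 22−22=0 → a
s(18): 18−22=-4≡22 → w
f(5): 5−22=-17≡9 → j
d(3): 3−22=-19≡7 → h
v(21): 21−22=-1≡25 → z

aanahtbpawjhz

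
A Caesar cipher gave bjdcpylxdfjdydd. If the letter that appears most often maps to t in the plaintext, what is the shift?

The most frequent ciphertext letter is d (appears 5 times).
d is position 3; t is position 19.
Shift = -16≡10.

10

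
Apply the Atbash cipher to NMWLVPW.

N(13) → M(12)
M(12) → N(13)
W(22) → D(3)
L(11) → O(14)
V(21) → E(4)
P(15) → K(10)
W(22) → D(3)

MNDOEKD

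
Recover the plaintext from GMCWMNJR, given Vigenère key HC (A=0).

ZKVUFLCP

Repeat the key across the ciphertext: HCHCHCHC
G(6)−H(7): -1≡25 → Z
M(12)−C(2): 10 → K
C(2)−H(7): -5≡21 → V
W(22)−C(2): 20 → U
M(12)−H(7): 5 → F
N(13)−C(2): 11 → L
J(9)−H(7): 2 → C
R(17)−C(2): 15 → P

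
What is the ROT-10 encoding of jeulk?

toevu

j(9): 9+10=19 → t
e(4): 4+10=14 → o
u(20): 20+10=30≡4 → e
l(11): 11+10=21 → v
k(10): 10+10=20 → u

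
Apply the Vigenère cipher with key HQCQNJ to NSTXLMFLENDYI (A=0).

UIVNYVMBGDQHP

Repeat the key across the message: HQCQNJHQCQNJH
N(13)+H(7): 20 → U
S(18)+Q(16): 34≡8 → I
T(19)+C(2): 21 → V
X(23)+Q(16): 39≡13 → N
L(11)+N(13): 24 → Y
M(12)+J(9): 21 → V
F(5)+H(7): 12 → M
L(11)+Q(16): 27≡1 → B
E(4)+C(2): 6 → G
N(13)+Q(16): 29≡3 → D
D(3)+N(13): 16 → Q
Y(24)+J(9): 33≡7 → H
I(8)+H(7): 15 → P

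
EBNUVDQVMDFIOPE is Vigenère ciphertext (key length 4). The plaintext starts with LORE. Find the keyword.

Subtract each crib letter from the matching ciphertext letter (mod 26):
E(4)−L(11)=-7≡19 → T
B(1)−O(14)=-13≡13 → N
N(13)−R(17)=-4≡22 → W
U(20)−E(4)=16 → Q

TNWQ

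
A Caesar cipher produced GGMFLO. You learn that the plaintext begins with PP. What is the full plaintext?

PPVOUX

From the crib: G(6)−P(15)=-9≡17, so the shift is 17.
Subtract 17 from each ciphertext letter:
G(6): 6−17=-11≡15 → P
G(6): 6−17=-11≡15 → P
M(12): 12−17=-5≡21 → V
F(5): 5−17=-12≡14 → O
L(11): 11−17=-6≡20 → U
O(14): 14−17=-3≡23 → X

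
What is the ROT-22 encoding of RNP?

R(17): 17+22=39≡13 → N
N(13): 13+22=35≡9 → J
P(15): 15+22=37≡11 → L

NJL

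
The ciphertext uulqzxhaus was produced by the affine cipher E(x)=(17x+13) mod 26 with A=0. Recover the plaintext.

The inverse of 17 mod 26 is 23, since 17·23=391≡1. Apply D(y)=23·(y−13) mod 26:
u(20): 23·(20−13)=161≡5 → f
u(20): 23·(20−13)=161≡5 → f
l(11): 23·(11−13)=-46≡6 → g
q(16): 23·(16−13)=69≡17 → r
z(25): 23·(25−13)=276≡16 → q
x(23): 23·(23−13)=230≡22 → w
h(7): 23·(7−13)=-138≡18 → s
a(0): 23·(0−13)=-299≡13 → n
u(20): 23·(20−13)=161≡5 → f
s(18): 23·(18−13)=115≡11 → l

ffgrqwsnfl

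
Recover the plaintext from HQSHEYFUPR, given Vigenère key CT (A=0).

FXQOCFDBNY

Repeat the key across the ciphertext: CTCTCTCTCT
H(7)−C(2): 5 → F
Q(16)−T(19): -3≡23 → X
S(18)−C(2): 16 → Q
H(7)−T(19): -12≡14 → O
E(4)−C(2): 2 → C
Y(24)−T(19): 5 → F
F(5)−C(2): 3 → D
U(20)−T(19): 1 → B
P(15)−C(2): 13 → N
R(17)−T(19): -2≡24 → Y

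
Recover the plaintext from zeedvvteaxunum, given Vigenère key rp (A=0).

ipnoegcpjidydx

Repeat the key across the ciphertext: rprprprprprprp
z(25)−r(17): 8 → i
e(4)−p(15): -11≡15 → p
e(4)−r(17): -13≡13 → n
d(3)−p(15): -12≡14 → o
v(21)−r(17): 4 → e
v(21)−p(15): 6 → g
t(19)−r(17): 2 → c
e(4)−p(15): -11≡15 → p
a(0)−r(17): -17≡9 → j
x(23)−p(15): 8 → i
u(20)−r(17): 3 → d
n(13)−p(15): -2≡24 → y
u(20)−r(17): 3 → d
m(12)−p(15): -3≡23 → x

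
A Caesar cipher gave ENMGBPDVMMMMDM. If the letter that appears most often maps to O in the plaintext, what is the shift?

24

The most frequent ciphertext letter is M (appears 6 times).
M is position 12; O is position 14.
Shift = -2≡24.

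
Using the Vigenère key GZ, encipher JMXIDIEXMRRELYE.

Repeat the key across the message: GZGZGZGZGZGZGZG
J(9)+G(6): 15 → P
M(12)+Z(25): 37≡11 → L
X(23)+G(6): 29≡3 → D
I(8)+Z(25): 33≡7 → H
D(3)+G(6): 9 → J
I(8)+Z(25): 33≡7 → H
E(4)+G(6): 10 → K
X(23)+Z(25): 48≡22 → W
M(12)+G(6): 18 → S
R(17)+Z(25): 42≡16 → Q
R(17)+G(6): 23 → X
E(4)+Z(25): 29≡3 → D
L(11)+G(6): 17 → R
Y(24)+Z(25): 49≡23 → X
E(4)+G(6): 10 → K

PLDHJHKWSQXDRXK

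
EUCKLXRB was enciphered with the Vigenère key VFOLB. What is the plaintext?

JPOZKCMN

Repeat the key across the ciphertext: VFOLBVFO
E(4)−V(21): -17≡9 → J
U(20)−F(5): 15 → P
C(2)−O(14): -12≡14 → O
K(10)−L(11): -1≡25 → Z
L(11)−B(1): 10 → K
X(23)−V(21): 2 → C
R(17)−F(5): 12 → M
B(1)−O(14): -13≡13 → N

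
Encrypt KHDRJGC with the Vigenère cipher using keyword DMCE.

Repeat the key across the message: DMCEDMC
K(10)+D(3): 13 → N
H(7)+M(12): 19 → T
D(3)+C(2): 5 → F
R(17)+E(4): 21 → V
J(9)+D(3): 12 → M
G(6)+M(12): 18 → S
C(2)+C(2): 4 → E

NTFVMSE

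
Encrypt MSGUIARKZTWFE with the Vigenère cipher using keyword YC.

KUEWGCPMXVUHC

Repeat the key across the message: YCYCYCYCYCYCY
M(12)+Y(24): 36≡10 → K
S(18)+C(2): 20 → U
G(6)+Y(24): 30≡4 → E
U(20)+C(2): 22 → W
I(8)+Y(24): 32≡6 → G
A(0)+C(2): 2 → C
R(17)+Y(24): 41≡15 → P
K(10)+C(2): 12 → M
Z(25)+Y(24): 49≡23 → X
T(19)+C(2): 21 → V
W(22)+Y(24): 46≡20 → U
F(5)+C(2): 7 → H
E(4)+Y(24): 28≡2 → C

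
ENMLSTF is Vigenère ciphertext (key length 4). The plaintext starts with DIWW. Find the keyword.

BFQP

Subtract each crib letter from the matching ciphertext letter (mod 26):
E(4)−D(3)=1 → B
N(13)−I(8)=5 → F
M(12)−W(22)=-10≡16 → Q
L(11)−W(22)=-11≡15 → P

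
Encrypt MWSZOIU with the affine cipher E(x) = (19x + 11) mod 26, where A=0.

FNPSRHB

M(12): 19·12+11=239≡5 → F
W(22): 19·22+11=429≡13 → N
S(18): 19·18+11=353≡15 → P
Z(25): 19·25+11=486≡18 → S
O(14): 19·14+11=277≡17 → R
I(8): 19·8+11=163≡7 → H
U(20): 19·20+11=391≡1 → B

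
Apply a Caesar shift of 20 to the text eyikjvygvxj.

e(4): 4+20=24 → y
y(24): 24+20=44≡18 → s
i(8): 8+20=28≡2 → c
k(10): 10+20=30≡4 → e
j(9): 9+20=29≡3 → d
v(21): 21+20=41≡15 → p
y(24): 24+20=44≡18 → s
g(6): 6+20=26≡0 → a
v(21): 21+20=41≡15 → p
x(23): 23+20=43≡17 → r
j(9): 9+20=29≡3 → d

yscedpsaprd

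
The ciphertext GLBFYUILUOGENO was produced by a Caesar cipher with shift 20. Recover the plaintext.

G(6): 6−20=-14≡12 → M
L(11): 11−20=-9≡17 → R
B(1): 1−20=-19≡7 → H
F(5): 5−20=-15≡11 → L
Y(24): 24−20=4 → E
U(20): 20−20=0 → A
I(8): 8−20=-12≡14 → O
L(11): 11−20=-9≡17 → R
U(20): 20−20=0 → A
O(14): 14−20=-6≡20 → U
G(6): 6−20=-14≡12 → M
E(4): 4−20=-16≡10 → K
N(13): 13−20=-7≡19 → T
O(14): 14−20=-6≡20 → U

MRHLEAORAUMKTU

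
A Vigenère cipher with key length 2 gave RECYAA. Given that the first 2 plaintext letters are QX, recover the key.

BH

Subtract each crib letter from the matching ciphertext letter (mod 26):
R(17)−Q(16)=1 → B
E(4)−X(23)=-19≡7 → H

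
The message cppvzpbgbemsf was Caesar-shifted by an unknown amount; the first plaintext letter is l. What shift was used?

17

From the crib: c(2)−l(11)=-9≡17, so the shift is 17.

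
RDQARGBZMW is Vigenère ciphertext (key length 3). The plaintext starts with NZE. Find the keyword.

Subtract each crib letter from the matching ciphertext letter (mod 26):
R(17)−N(13)=4 → E
D(3)−Z(25)=-22≡4 → E
Q(16)−E(4)=12 → M

EEM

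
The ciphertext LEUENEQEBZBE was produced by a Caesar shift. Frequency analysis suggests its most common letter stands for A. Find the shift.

The most frequent ciphertext letter is E (appears 5 times).
E is position 4; A is position 0.
Shift = 4.

4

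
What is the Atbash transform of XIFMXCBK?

CRUNCXYP

X(23) → C(2)
I(8) → R(17)
F(5) → U(20)
M(12) → N(13)
X(23) → C(2)
C(2) → X(23)
B(1) → Y(24)
K(10) → P(15)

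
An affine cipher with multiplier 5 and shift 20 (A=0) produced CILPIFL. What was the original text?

MITZIXT

The inverse of 5 mod 26 is 21, since 5·21=105≡1. Apply D(y)=21·(y−20) mod 26:
C(2): 21·(2−20)=-378≡12 → M
I(8): 21·(8−20)=-252≡8 → I
L(11): 21·(11−20)=-189≡19 → T
P(15): 21·(15−20)=-105≡25 → Z
I(8): 21·(8−20)=-252≡8 → I
F(5): 21·(5−20)=-315≡23 → X
L(11): 21·(11−20)=-189≡19 → T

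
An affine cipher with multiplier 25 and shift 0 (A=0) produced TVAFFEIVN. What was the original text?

HFAVVWSFN

The inverse of 25 mod 26 is 25, since 25·25=625≡1. Apply D(y)=25·(y−0) mod 26:
T(19): 25·(19−0)=475≡7 → H
V(21): 25·(21−0)=525≡5 → F
A(0): 25·(0−0)=0 → A
F(5): 25·(5−0)=125≡21 → V
F(5): 25·(5−0)=125≡21 → V
E(4): 25·(4−0)=100≡22 → W
I(8): 25·(8−0)=200≡18 → S
V(21): 25·(21−0)=525≡5 → F
N(13): 25·(13−0)=325≡13 → N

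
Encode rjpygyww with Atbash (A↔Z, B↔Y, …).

r(17) → i(8)
j(9) → q(16)
p(15) → k(10)
y(24) → b(1)
g(6) → t(19)
y(24) → b(1)
w(22) → d(3)
w(22) → d(3)

iqkbtbdd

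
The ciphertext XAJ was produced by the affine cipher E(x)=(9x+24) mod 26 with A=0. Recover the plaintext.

The inverse of 9 mod 26 is 3, since 9·3=27≡1. Apply D(y)=3·(y−24) mod 26:
X(23): 3·(23−24)=-3≡23 → X
A(0): 3·(0−24)=-72≡6 → G
J(9): 3·(9−24)=-45≡7 → H

XGH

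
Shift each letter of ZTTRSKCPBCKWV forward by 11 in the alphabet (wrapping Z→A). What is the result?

Z(25): 25+11=36≡10 → K
T(19): 19+11=30≡4 → E
T(19): 19+11=30≡4 → E
R(17): 17+11=28≡2 → C
S(18): 18+11=29≡3 → D
K(10): 10+11=21 → V
C(2): 2+11=13 → N
P(15): 15+11=26≡0 → A
B(1): 1+11=12 → M
C(2): 2+11=13 → N
K(10): 10+11=21 → V
W(22): 22+11=33≡7 → H
V(21): 21+11=32≡6 → G

KEECDVNAMNVHG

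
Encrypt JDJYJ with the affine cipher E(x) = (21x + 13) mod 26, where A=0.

UYUXU

J(9): 21·9+13=202≡20 → U
D(3): 21·3+13=76≡24 → Y
J(9): 21·9+13=202≡20 → U
Y(24): 21·24+13=517≡23 → X
J(9): 21·9+13=202≡20 → U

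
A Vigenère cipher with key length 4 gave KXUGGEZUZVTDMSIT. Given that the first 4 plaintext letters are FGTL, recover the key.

FRBV

Subtract each crib letter from the matching ciphertext letter (mod 26):
K(10)−F(5)=5 → F
X(23)−G(6)=17 → R
U(20)−T(19)=1 → B
G(6)−L(11)=-5≡21 → V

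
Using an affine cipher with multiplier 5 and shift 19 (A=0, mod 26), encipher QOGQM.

Q(16): 5·16+19=99≡21 → V
O(14): 5·14+19=89≡11 → L
G(6): 5·6+19=49≡23 → X
Q(16): 5·16+19=99≡21 → V
M(12): 5·12+19=79≡1 → B

VLXVB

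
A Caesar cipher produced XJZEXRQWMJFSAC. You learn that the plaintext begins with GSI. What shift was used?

From the crib: X(23)−G(6)=17, so the shift is 17.

17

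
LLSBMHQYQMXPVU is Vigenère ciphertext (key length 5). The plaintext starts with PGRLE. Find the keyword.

WFBQI

Subtract each crib letter from the matching ciphertext letter (mod 26):
L(11)−P(15)=-4≡22 → W
L(11)−G(6)=5 → F
S(18)−R(17)=1 → B
B(1)−L(11)=-10≡16 → Q
M(12)−E(4)=8 → I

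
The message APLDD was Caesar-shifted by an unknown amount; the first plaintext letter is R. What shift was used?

From the crib: A(0)−R(17)=-17≡9, so the shift is 9.

9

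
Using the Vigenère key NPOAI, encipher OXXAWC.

Repeat the key across the message: NPOAIN
O(14)+N(13): 27≡1 → B
X(23)+P(15): 38≡12 → M
X(23)+O(14): 37≡11 → L
A(0)+A(0): 0 → A
W(22)+I(8): 30≡4 → E
C(2)+N(13): 15 → P

BMLAEP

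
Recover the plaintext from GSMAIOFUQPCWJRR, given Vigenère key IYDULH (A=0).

YUJGXHXWNVRPBTO

Repeat the key across the ciphertext: IYDULHIYDULHIYD
G(6)−I(8): -2≡24 → Y
S(18)−Y(24): -6≡20 → U
M(12)−D(3): 9 → J
A(0)−U(20): -20≡6 → G
I(8)−L(11): -3≡23 → X
O(14)−H(7): 7 → H
F(5)−I(8): -3≡23 → X
U(20)−Y(24): -4≡22 → W
Q(16)−D(3): 13 → N
P(15)−U(20): -5≡21 → V
C(2)−L(11): -9≡17 → R
W(22)−H(7): 15 → P
J(9)−I(8): 1 → B
R(17)−Y(24): -7≡19 → T
R(17)−D(3): 14 → O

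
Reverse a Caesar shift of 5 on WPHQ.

W(22): 22−5=17 → R
P(15): 15−5=10 → K
H(7): 7−5=2 → C
Q(16): 16−5=11 → L

RKCL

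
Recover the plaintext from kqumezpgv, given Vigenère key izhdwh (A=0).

crnjishho

Repeat the key across the ciphertext: izhdwhizh
k(10)−i(8): 2 → c
q(16)−z(25): -9≡17 → r
u(20)−h(7): 13 → n
m(12)−d(3): 9 → j
e(4)−w(22): -18≡8 → i
z(25)−h(7): 18 → s
p(15)−i(8): 7 → h
g(6)−z(25): -19≡7 → h
v(21)−h(7): 14 → o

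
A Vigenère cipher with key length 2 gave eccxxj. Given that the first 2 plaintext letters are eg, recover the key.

Subtract each crib letter from the matching ciphertext letter (mod 26):
e(4)−e(4)=0 → a
c(2)−g(6)=-4≡22 → w

aw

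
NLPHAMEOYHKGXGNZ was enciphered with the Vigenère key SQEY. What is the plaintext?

Repeat the key across the ciphertext: SQEYSQEYSQEYSQEY
N(13)−S(18): -5≡21 → V
L(11)−Q(16): -5≡21 → V
P(15)−E(4): 11 → L
H(7)−Y(24): -17≡9 → J
A(0)−S(18): -18≡8 → I
M(12)−Q(16): -4≡22 → W
E(4)−E(4): 0 → A
O(14)−Y(24): -10≡16 → Q
Y(24)−S(18): 6 → G
H(7)−Q(16): -9≡17 → R
K(10)−E(4): 6 → G
G(6)−Y(24): -18≡8 → I
X(23)−S(18): 5 → F
G(6)−Q(16): -10≡16 → Q
N(13)−E(4): 9 → J
Z(25)−Y(24): 1 → B

VVLJIWAQGRGIFQJB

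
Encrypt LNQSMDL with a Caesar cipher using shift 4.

L(11): 11+4=15 → P
N(13): 13+4=17 → R
Q(16): 16+4=20 → U
S(18): 18+4=22 → W
M(12): 12+4=16 → Q
D(3): 3+4=7 → H
L(11): 11+4=15 → P

PRUWQHP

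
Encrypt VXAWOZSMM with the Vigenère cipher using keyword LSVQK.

Repeat the key across the message: LSVQKLSVQ
V(21)+L(11): 32≡6 → G
X(23)+S(18): 41≡15 → P
A(0)+V(21): 21 → V
W(22)+Q(16): 38≡12 → M
O(14)+K(10): 24 → Y
Z(25)+L(11): 36≡10 → K
S(18)+S(18): 36≡10 → K
M(12)+V(21): 33≡7 → H
M(12)+Q(16): 28≡2 → C

GPVMYKKHC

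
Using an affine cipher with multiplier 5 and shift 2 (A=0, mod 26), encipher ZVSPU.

XDOZY

Z(25): 5·25+2=127≡23 → X
V(21): 5·21+2=107≡3 → D
S(18): 5·18+2=92≡14 → O
P(15): 5·15+2=77≡25 → Z
U(20): 5·20+2=102≡24 → Y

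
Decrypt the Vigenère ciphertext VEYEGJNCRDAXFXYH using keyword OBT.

Repeat the key across the ciphertext: OBTOBTOBTOBTOBTO
V(21)−O(14): 7 → H
E(4)−B(1): 3 → D
Y(24)−T(19): 5 → F
E(4)−O(14): -10≡16 → Q
G(6)−B(1): 5 → F
J(9)−T(19): -10≡16 → Q
N(13)−O(14): -1≡25 → Z
C(2)−B(1): 1 → B
R(17)−T(19): -2≡24 → Y
D(3)−O(14): -11≡15 → P
A(0)−B(1): -1≡25 → Z
X(23)−T(19): 4 → E
F(5)−O(14): -9≡17 → R
X(23)−B(1): 22 → W
Y(24)−T(19): 5 → F
H(7)−O(14): -7≡19 → T

HDFQFQZBYPZERWFT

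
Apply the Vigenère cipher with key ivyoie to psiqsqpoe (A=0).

Repeat the key across the message: ivyoieivy
p(15)+i(8): 23 → x
s(18)+v(21): 39≡13 → n
i(8)+y(24): 32≡6 → g
q(16)+o(14): 30≡4 → e
s(18)+i(8): 26≡0 → a
q(16)+e(4): 20 → u
p(15)+i(8): 23 → x
o(14)+v(21): 35≡9 → j
e(4)+y(24): 28≡2 → c

xngeauxjc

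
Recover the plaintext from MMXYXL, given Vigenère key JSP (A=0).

Repeat the key across the ciphertext: JSPJSP
M(12)−J(9): 3 → D
M(12)−S(18): -6≡20 → U
X(23)−P(15): 8 → I
Y(24)−J(9): 15 → P
X(23)−S(18): 5 → F
L(11)−P(15): -4≡22 → W

DUIPFW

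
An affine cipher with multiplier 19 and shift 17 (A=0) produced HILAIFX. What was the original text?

The inverse of 19 mod 26 is 11, since 19·11=209≡1. Apply D(y)=11·(y−17) mod 26:
H(7): 11·(7−17)=-110≡20 → U
I(8): 11·(8−17)=-99≡5 → F
L(11): 11·(11−17)=-66≡12 → M
A(0): 11·(0−17)=-187≡21 → V
I(8): 11·(8−17)=-99≡5 → F
F(5): 11·(5−17)=-132≡24 → Y
X(23): 11·(23−17)=66≡14 → O

UFMVFYO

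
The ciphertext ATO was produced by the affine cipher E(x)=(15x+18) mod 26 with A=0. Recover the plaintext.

EHY

The inverse of 15 mod 26 is 7, since 15·7=105≡1. Apply D(y)=7·(y−18) mod 26:
A(0): 7·(0−18)=-126≡4 → E
T(19): 7·(19−18)=7 → H
O(14): 7·(14−18)=-28≡24 → Y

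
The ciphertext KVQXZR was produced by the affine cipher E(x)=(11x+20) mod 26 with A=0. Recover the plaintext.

STCFRV

The inverse of 11 mod 26 is 19, since 11·19=209≡1. Apply D(y)=19·(y−20) mod 26:
K(10): 19·(10−20)=-190≡18 → S
V(21): 19·(21−20)=19 → T
Q(16): 19·(16−20)=-76≡2 → C
X(23): 19·(23−20)=57≡5 → F
Z(25): 19·(25−20)=95≡17 → R
R(17): 19·(17−20)=-57≡21 → V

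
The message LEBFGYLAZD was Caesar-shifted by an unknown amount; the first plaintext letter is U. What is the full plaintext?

UNKOPHUJIM

From the crib: L(11)−U(20)=-9≡17, so the shift is 17.
Subtract 17 from each ciphertext letter:
L(11): 11−17=-6≡20 → U
E(4): 4−17=-13≡13 → N
B(1): 1−17=-16≡10 → K
F(5): 5−17=-12≡14 → O
G(6): 6−17=-11≡15 → P
Y(24): 24−17=7 → H
L(11): 11−17=-6≡20 → U
A(0): 0−17=-17≡9 → J
Z(25): 25−17=8 → I
D(3): 3−17=-14≡12 → M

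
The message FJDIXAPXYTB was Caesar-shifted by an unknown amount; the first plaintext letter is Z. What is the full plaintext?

ZDXCRUJRSNV

From the crib: F(5)−Z(25)=-20≡6, so the shift is 6.
Subtract 6 from each ciphertext letter:
F(5): 5−6=-1≡25 → Z
J(9): 9−6=3 → D
D(3): 3−6=-3≡23 → X
I(8): 8−6=2 → C
X(23): 23−6=17 → R
A(0): 0−6=-6≡20 → U
P(15): 15−6=9 → J
X(23): 23−6=17 → R
Y(24): 24−6=18 → S
T(19): 19−6=13 → N
B(1): 1−6=-5≡21 → V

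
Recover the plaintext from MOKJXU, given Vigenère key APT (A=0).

MZRJIB

Repeat the key across the ciphertext: APTAPT
M(12)−A(0): 12 → M
O(14)−P(15): -1≡25 → Z
K(10)−T(19): -9≡17 → R
J(9)−A(0): 9 → J
X(23)−P(15): 8 → I
U(20)−T(19): 1 → B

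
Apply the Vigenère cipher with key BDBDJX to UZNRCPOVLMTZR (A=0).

Repeat the key across the message: BDBDJXBDBDJXB
U(20)+B(1): 21 → V
Z(25)+D(3): 28≡2 → C
N(13)+B(1): 14 → O
R(17)+D(3): 20 → U
C(2)+J(9): 11 → L
P(15)+X(23): 38≡12 → M
O(14)+B(1): 15 → P
V(21)+D(3): 24 → Y
L(11)+B(1): 12 → M
M(12)+D(3): 15 → P
T(19)+J(9): 28≡2 → C
Z(25)+X(23): 48≡22 → W
R(17)+B(1): 18 → S

VCOULMPYMPCWS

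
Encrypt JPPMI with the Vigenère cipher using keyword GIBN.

Repeat the key across the message: GIBNG
J(9)+G(6): 15 → P
P(15)+I(8): 23 → X
P(15)+B(1): 16 → Q
M(12)+N(13): 25 → Z
I(8)+G(6): 14 → O

PXQZO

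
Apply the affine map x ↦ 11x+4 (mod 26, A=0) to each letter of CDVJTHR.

ALBZFDJ

C(2): 11·2+4=26≡0 → A
D(3): 11·3+4=37≡11 → L
V(21): 11·21+4=235≡1 → B
J(9): 11·9+4=103≡25 → Z
T(19): 11·19+4=213≡5 → F
H(7): 11·7+4=81≡3 → D
R(17): 11·17+4=191≡9 → J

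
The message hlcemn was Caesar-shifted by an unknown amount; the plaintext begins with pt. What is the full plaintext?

From the crib: h(7)−p(15)=-8≡18, so the shift is 18.
Subtract 18 from each ciphertext letter:
h(7): 7−18=-11≡15 → p
l(11): 11−18=-7≡19 → t
c(2): 2−18=-16≡10 → k
e(4): 4−18=-14≡12 → m
m(12): 12−18=-6≡20 → u
n(13): 13−18=-5≡21 → v

ptkmuv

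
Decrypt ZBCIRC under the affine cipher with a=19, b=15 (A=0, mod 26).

The inverse of 19 mod 26 is 11, since 19·11=209≡1. Apply D(y)=11·(y−15) mod 26:
Z(25): 11·(25−15)=110≡6 → G
B(1): 11·(1−15)=-154≡2 → C
C(2): 11·(2−15)=-143≡13 → N
I(8): 11·(8−15)=-77≡1 → B
R(17): 11·(17−15)=22 → W
C(2): 11·(2−15)=-143≡13 → N

GCNBWN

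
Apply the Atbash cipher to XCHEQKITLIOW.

CXSVJPRGORLD

X(23) → C(2)
C(2) → X(23)
H(7) → S(18)
E(4) → V(21)
Q(16) → J(9)
K(10) → P(15)
I(8) → R(17)
T(19) → G(6)
L(11) → O(14)
I(8) → R(17)
O(14) → L(11)
W(22) → D(3)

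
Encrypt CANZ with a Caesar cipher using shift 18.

C(2): 2+18=20 → U
A(0): 0+18=18 → S
N(13): 13+18=31≡5 → F
Z(25): 25+18=43≡17 → R

USFR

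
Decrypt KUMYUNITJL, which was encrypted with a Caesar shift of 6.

EOGSOHCNDF

K(10): 10−6=4 → E
U(20): 20−6=14 → O
M(12): 12−6=6 → G
Y(24): 24−6=18 → S
U(20): 20−6=14 → O
N(13): 13−6=7 → H
I(8): 8−6=2 → C
T(19): 19−6=13 → N
J(9): 9−6=3 → D
L(11): 11−6=5 → F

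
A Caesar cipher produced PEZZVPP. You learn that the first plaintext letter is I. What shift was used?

7

From the crib: P(15)−I(8)=7, so the shift is 7.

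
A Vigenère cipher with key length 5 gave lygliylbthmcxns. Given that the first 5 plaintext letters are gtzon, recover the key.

ffhxv

Subtract each crib letter from the matching ciphertext letter (mod 26):
l(11)−g(6)=5 → f
y(24)−t(19)=5 → f
g(6)−z(25)=-19≡7 → h
l(11)−o(14)=-3≡23 → x
i(8)−n(13)=-5≡21 → v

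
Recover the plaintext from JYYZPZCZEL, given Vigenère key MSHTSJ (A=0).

XGRGXQQHXS

Repeat the key across the ciphertext: MSHTSJMSHT
J(9)−M(12): -3≡23 → X
Y(24)−S(18): 6 → G
Y(24)−H(7): 17 → R
Z(25)−T(19): 6 → G
P(15)−S(18): -3≡23 → X
Z(25)−J(9): 16 → Q
C(2)−M(12): -10≡16 → Q
Z(25)−S(18): 7 → H
E(4)−H(7): -3≡23 → X
L(11)−T(19): -8≡18 → S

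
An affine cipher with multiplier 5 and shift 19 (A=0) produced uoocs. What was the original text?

vzzhf

The inverse of 5 mod 26 is 21, since 5·21=105≡1. Apply D(y)=21·(y−19) mod 26:
u(20): 21·(20−19)=21 → v
o(14): 21·(14−19)=-105≡25 → z
o(14): 21·(14−19)=-105≡25 → z
c(2): 21·(2−19)=-357≡7 → h
s(18): 21·(18−19)=-21≡5 → f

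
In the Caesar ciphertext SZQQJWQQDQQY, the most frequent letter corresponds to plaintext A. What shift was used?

16

The most frequent ciphertext letter is Q (appears 6 times).
Q is position 16; A is position 0.
Shift = 16.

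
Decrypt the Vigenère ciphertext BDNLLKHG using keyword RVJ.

KIEUQBQL

Repeat the key across the ciphertext: RVJRVJRV
B(1)−R(17): -16≡10 → K
D(3)−V(21): -18≡8 → I
N(13)−J(9): 4 → E
L(11)−R(17): -6≡20 → U
L(11)−V(21): -10≡16 → Q
K(10)−J(9): 1 → B
H(7)−R(17): -10≡16 → Q
G(6)−V(21): -15≡11 → L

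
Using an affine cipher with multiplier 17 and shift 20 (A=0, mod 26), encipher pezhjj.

p(15): 17·15+20=275≡15 → p
e(4): 17·4+20=88≡10 → k
z(25): 17·25+20=445≡3 → d
h(7): 17·7+20=139≡9 → j
j(9): 17·9+20=173≡17 → r
j(9): 17·9+20=173≡17 → r

pkdjrr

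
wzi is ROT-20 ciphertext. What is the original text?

w(22): 22−20=2 → c
z(25): 25−20=5 → f
i(8): 8−20=-12≡14 → o

cfo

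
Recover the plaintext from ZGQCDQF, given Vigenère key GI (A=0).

TYKUXIZ

Repeat the key across the ciphertext: GIGIGIG
Z(25)−G(6): 19 → T
G(6)−I(8): -2≡24 → Y
Q(16)−G(6): 10 → K
C(2)−I(8): -6≡20 → U
D(3)−G(6): -3≡23 → X
Q(16)−I(8): 8 → I
F(5)−G(6): -1≡25 → Z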